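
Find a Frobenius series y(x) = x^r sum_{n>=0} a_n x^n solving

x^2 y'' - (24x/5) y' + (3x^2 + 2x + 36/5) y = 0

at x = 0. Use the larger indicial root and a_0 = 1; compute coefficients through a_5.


Write in Frobenius form y'' + (p(x)/x) y' + (q(x)/x^2) y = 0:
  p(x) = -24/5,  q(x) = 3x^2 + 2x + 36/5.
Indicial equation: r(r-1) + (-24/5) r + (36/5) = 0 -> roots r_1 = 4, r_2 = 9/5.
Take r = r_1 = 4. Let y(x) = x^r sum_{n>=0} a_n x^n with a_0 = 1.
Substitute y = x^r sum a_n x^n and match x^{r+n}. The recurrence is
  D(n) a_n + 2 a_{n-1} + 3 a_{n-2} = 0,  where D(n) = (r+n)(r+n-1) + (-24/5)(r+n) + (36/5).
  a_n = [-2 a_{n-1} - 3 a_{n-2}] / D(n).
Since the indicial polynomial factors as (r - r_1)(r - r_2), D(n) = (r_1 + n - r_1)(r_1 + n - r_2) = n(n + 11/5).
Evaluating step by step (a_0 = 1):
  n = 1: D(1) = 1(1 + 11/5) = 16/5; numerator = -2(1) = -2; a_1 = (-2)/(16/5) = -5/8
  n = 2: D(2) = 2(2 + 11/5) = 42/5; numerator = -2(-5/8) - 3(1) = -7/4; a_2 = (-7/4)/(42/5) = -5/24
  n = 3: D(3) = 3(3 + 11/5) = 78/5; numerator = -2(-5/24) - 3(-5/8) = 55/24; a_3 = (55/24)/(78/5) = 275/1872
  n = 4: D(4) = 4(4 + 11/5) = 124/5; numerator = -2(275/1872) - 3(-5/24) = 155/468; a_4 = (155/468)/(124/5) = 25/1872
  n = 5: D(5) = 5(5 + 11/5) = 36; numerator = -2(25/1872) - 3(275/1872) = -875/1872; a_5 = (-875/1872)/(36) = -875/67392

r = 4; a_0 = 1; a_1 = -5/8; a_2 = -5/24; a_3 = 275/1872; a_4 = 25/1872; a_5 = -875/67392


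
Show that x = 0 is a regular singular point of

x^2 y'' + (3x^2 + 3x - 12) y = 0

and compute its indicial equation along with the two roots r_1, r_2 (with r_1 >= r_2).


Divide by x^2 to reach normal form y'' + P_1(x) y' + P_2(x) y = 0 with P_1(x) = 0 and P_2(x) = 3 + 3/x - 12/x^2.
x = 0 is a singular point because the y-coefficient 3 + 3/x - 12/x^2 has a pole at x = 0.
It is a regular singular point because x P_1(x) = p(x) = 0 and x^2 P_2(x) = q(x) = 3x^2 + 3x - 12 are polynomials, hence analytic at x = 0.
p(0) = 0,  q(0) = -12.
Indicial equation: r(r-1) + p(0) r + q(0) = 0, i.e. r^2 + (p(0) - 1) r + q(0) = 0, i.e. r^2 - 1 r - 12 = 0.
Discriminant: (-1)^2 - 4(-12) = 49, so r = (1 ± 7)/2.
Solving: r_1 = 4, r_2 = -3.

indicial: r^2 - 1 r - 12 = 0; roots r_1 = 4, r_2 = -3


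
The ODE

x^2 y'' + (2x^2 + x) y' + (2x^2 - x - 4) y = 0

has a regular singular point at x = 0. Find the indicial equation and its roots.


Divide by x^2 to reach normal form y'' + P_1(x) y' + P_2(x) y = 0 with P_1(x) = 2 + 1/x and P_2(x) = 2 - 1/x - 4/x^2.
x = 0 is a singular point because the y'-coefficient 2 + 1/x has a pole at x = 0 and the y-coefficient 2 - 1/x - 4/x^2 has a pole at x = 0.
It is a regular singular point because x P_1(x) = p(x) = 2x + 1 and x^2 P_2(x) = q(x) = 2x^2 - x - 4 are polynomials, hence analytic at x = 0.
p(0) = 1,  q(0) = -4.
Indicial equation: r(r-1) + p(0) r + q(0) = 0, i.e. r^2 + (p(0) - 1) r + q(0) = 0, i.e. r^2 - 4 = 0.
Discriminant: (0)^2 - 4(-4) = 16, so r = (0 ± 4)/2.
Solving: r_1 = 2, r_2 = -2.

indicial: r^2 - 4 = 0; roots r_1 = 2, r_2 = -2


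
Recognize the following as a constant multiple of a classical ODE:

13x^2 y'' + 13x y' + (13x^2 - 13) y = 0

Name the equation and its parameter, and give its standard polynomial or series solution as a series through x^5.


All three coefficients share the factor 13; dividing through by 13 gives  x^2 y'' + x y' + (x^2 - 1) y = 0.
This matches the Bessel equation x^2 y'' + x y' + (x^2 - nu^2) y = 0 with nu^2 = 1, so nu = 1; the solution bounded at x = 0 is J_1(x).
Frobenius at x = 0: indicial roots ±nu; for r = nu the recurrence k(k + 2nu) c_k = -c_{k-2} gives the standard series J_nu(x) = sum_{k>=0} (-1)^k / (k! (k+nu)!) (x/2)^(2k+nu). Evaluate the first 3 terms:
  k = 0: (-1)^0 / (0! * 1! * 2^1) x^1 = 1/(1*1*2) x^1 = (1/2) x^1
  k = 1: (-1)^1 / (1! * 2! * 2^3) x^3 = -1/(1*2*8) x^3 = (-1/16) x^3
  k = 2: (-1)^2 / (2! * 3! * 2^5) x^5 = 1/(2*6*32) x^5 = (1/384) x^5
Hence J_1(x) = x^5/384 - x^3/16 + x/2 + ....

J_1(x); series = x^5/384 - x^3/16 + x/2


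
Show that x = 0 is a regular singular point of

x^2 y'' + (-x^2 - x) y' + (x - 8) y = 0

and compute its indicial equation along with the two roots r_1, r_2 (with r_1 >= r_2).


Divide by x^2 to reach normal form y'' + P_1(x) y' + P_2(x) y = 0 with P_1(x) = -1 - 1/x and P_2(x) = 1/x - 8/x^2.
x = 0 is a singular point because the y'-coefficient -1 - 1/x has a pole at x = 0 and the y-coefficient 1/x - 8/x^2 has a pole at x = 0.
It is a regular singular point because x P_1(x) = p(x) = -x - 1 and x^2 P_2(x) = q(x) = x - 8 are polynomials, hence analytic at x = 0.
p(0) = -1,  q(0) = -8.
Indicial equation: r(r-1) + p(0) r + q(0) = 0, i.e. r^2 + (p(0) - 1) r + q(0) = 0, i.e. r^2 - 2 r - 8 = 0.
Discriminant: (-2)^2 - 4(-8) = 36, so r = (2 ± 6)/2.
Solving: r_1 = 4, r_2 = -2.

indicial: r^2 - 2 r - 8 = 0; roots r_1 = 4, r_2 = -2


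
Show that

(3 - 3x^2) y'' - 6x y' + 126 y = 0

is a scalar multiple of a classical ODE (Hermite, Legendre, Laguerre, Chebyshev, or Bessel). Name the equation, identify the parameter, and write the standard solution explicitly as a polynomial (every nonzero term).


All three coefficients share the factor 3; dividing through by 3 gives  (1 - x^2) y'' - 2x y' + 42 y = 0.
This matches the Legendre equation (1 - x^2) y'' - 2x y' + n(n+1) y = 0 (note the -2x y' term) with n(n+1) = 42, so n = 6; the polynomial solution is P_6(x).
With y = sum_k a_k x^k, matching x^k gives (k+2)(k+1) a_{k+2} = [k(k+1) - n(n+1)] a_k = (k - 6)(k + 7) a_k. The right side vanishes at k = 6, so the series with the parity of 6 terminates at degree 6.
Standard normalization (P_n(1) = 1): leading coefficient (2n)!/(2^n (n!)^2) = 479001600/(64*518400) = 231/16, so a_6 = 231/16. Work downward with a_k = (k+1)(k+2) a_{k+2} / ((k - 6)(k + 7)):
  a_4 = (5)(6)(231/16) / ((4 - 6)(4 + 7)) = (3465/8)/(-22) = -315/16
  a_2 = (3)(4)(-315/16) / ((2 - 6)(2 + 7)) = (-945/4)/(-36) = 105/16
  a_0 = (1)(2)(105/16) / ((0 - 6)(0 + 7)) = (105/8)/(-42) = -5/16
Hence P_6(x) = 231 x^6/16 - 315 x^4/16 + 105 x^2/16 - 5/16.

P_6(x); series = 231 x^6/16 - 315 x^4/16 + 105 x^2/16 - 5/16


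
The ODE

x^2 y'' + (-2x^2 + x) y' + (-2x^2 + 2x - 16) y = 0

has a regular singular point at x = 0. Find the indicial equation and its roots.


Divide by x^2 to reach normal form y'' + P_1(x) y' + P_2(x) y = 0 with P_1(x) = -2 + 1/x and P_2(x) = -2 + 2/x - 16/x^2.
x = 0 is a singular point because the y'-coefficient -2 + 1/x has a pole at x = 0 and the y-coefficient -2 + 2/x - 16/x^2 has a pole at x = 0.
It is a regular singular point because x P_1(x) = p(x) = 1 - 2x and x^2 P_2(x) = q(x) = -2x^2 + 2x - 16 are polynomials, hence analytic at x = 0.
p(0) = 1,  q(0) = -16.
Indicial equation: r(r-1) + p(0) r + q(0) = 0, i.e. r^2 + (p(0) - 1) r + q(0) = 0, i.e. r^2 - 16 = 0.
Discriminant: (0)^2 - 4(-16) = 64, so r = (0 ± 8)/2.
Solving: r_1 = 4, r_2 = -4.

indicial: r^2 - 16 = 0; roots r_1 = 4, r_2 = -4


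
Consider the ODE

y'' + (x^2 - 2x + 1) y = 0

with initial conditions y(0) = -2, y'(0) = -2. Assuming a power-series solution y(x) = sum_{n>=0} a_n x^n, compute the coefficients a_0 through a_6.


Ansatz: y(x) = sum_{n>=0} a_n x^n, so y'(x) = sum_{n>=1} n a_n x^(n-1) and y''(x) = sum_{n>=2} n(n-1) a_n x^(n-2).
Substitute into P(x) y'' + Q(x) y' + R(x) y = 0 with P(x) = 1, Q(x) = 0, R(x) = x^2 - 2x + 1, and match powers of x.
Initial conditions: a_0 = -2, a_1 = -2.
Setting the coefficient of each power of x to zero and solving order by order (substituting the coefficients already found):
  x^0: 2 a_2 + a_0 = 0  ->  2 a_2 = -a_0 = 2  ->  a_2 = 1
  x^1: 6 a_3 + a_1 - 2 a_0 = 0  ->  6 a_3 = -a_1 + 2 a_0 = -2  ->  a_3 = -1/3
  x^2: 12 a_4 + a_2 - 2 a_1 + a_0 = 0  ->  12 a_4 = -a_2 + 2 a_1 - a_0 = -3  ->  a_4 = -1/4
  x^3: 20 a_5 + a_3 - 2 a_2 + a_1 = 0  ->  20 a_5 = -a_3 + 2 a_2 - a_1 = 13/3  ->  a_5 = 13/60
  x^4: 30 a_6 + a_4 - 2 a_3 + a_2 = 0  ->  30 a_6 = -a_4 + 2 a_3 - a_2 = -17/12  ->  a_6 = -17/360
Truncated series: y(x) = -2 - 2 x + x^2 - (1/3) x^3 - (1/4) x^4 + (13/60) x^5 - (17/360) x^6 + O(x^7).

a_0 = -2; a_1 = -2; a_2 = 1; a_3 = -1/3; a_4 = -1/4; a_5 = 13/60; a_6 = -17/360


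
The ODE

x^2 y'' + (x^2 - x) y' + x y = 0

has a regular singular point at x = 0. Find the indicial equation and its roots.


Divide by x^2 to reach normal form y'' + P_1(x) y' + P_2(x) y = 0 with P_1(x) = 1 - 1/x and P_2(x) = 1/x.
x = 0 is a singular point because the y'-coefficient 1 - 1/x has a pole at x = 0 and the y-coefficient 1/x has a pole at x = 0.
It is a regular singular point because x P_1(x) = p(x) = x - 1 and x^2 P_2(x) = q(x) = x are polynomials, hence analytic at x = 0.
p(0) = -1,  q(0) = 0.
Indicial equation: r(r-1) + p(0) r + q(0) = 0, i.e. r^2 + (p(0) - 1) r + q(0) = 0, i.e. r^2 - 2 r = 0.
Discriminant: (-2)^2 - 4(0) = 4, so r = (2 ± 2)/2.
Solving: r_1 = 2, r_2 = 0.

indicial: r^2 - 2 r = 0; roots r_1 = 2, r_2 = 0


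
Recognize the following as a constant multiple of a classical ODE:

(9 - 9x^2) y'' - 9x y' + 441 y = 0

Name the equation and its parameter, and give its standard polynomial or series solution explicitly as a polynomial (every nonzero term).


All three coefficients share the factor 9; dividing through by 9 gives  (1 - x^2) y'' - x y' + 49 y = 0.
This matches the Chebyshev equation (1 - x^2) y'' - x y' + n^2 y = 0 (note the -x y' term, not -2x y') with n^2 = 49, so n = 7; the polynomial solution is T_7(x).
With y = sum_k a_k x^k, matching x^k gives (k+2)(k+1) a_{k+2} = (k^2 - n^2) a_k = (k - 7)(k + 7) a_k. The right side vanishes at k = 7, so the series with the parity of 7 terminates at degree 7.
Standard normalization: leading coefficient of T_n is 2^(n-1), so a_7 = 2^6 = 64. Work downward with a_k = (k+1)(k+2) a_{k+2} / ((k - 7)(k + 7)):
  a_5 = (6)(7)(64) / ((5 - 7)(5 + 7)) = 2688/(-24) = -112
  a_3 = (4)(5)(-112) / ((3 - 7)(3 + 7)) = -2240/(-40) = 56
  a_1 = (2)(3)(56) / ((1 - 7)(1 + 7)) = 336/(-48) = -7
Hence T_7(x) = 64 x^7 - 112 x^5 + 56 x^3 - 7 x.

T_7(x); series = 64 x^7 - 112 x^5 + 56 x^3 - 7 x


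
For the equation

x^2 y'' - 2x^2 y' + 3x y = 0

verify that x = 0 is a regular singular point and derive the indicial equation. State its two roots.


Divide by x^2 to reach normal form y'' + P_1(x) y' + P_2(x) y = 0 with P_1(x) = -2 and P_2(x) = 3/x.
x = 0 is a singular point because the y-coefficient 3/x has a pole at x = 0.
It is a regular singular point because x P_1(x) = p(x) = -2x and x^2 P_2(x) = q(x) = 3x are polynomials, hence analytic at x = 0.
p(0) = 0,  q(0) = 0.
Indicial equation: r(r-1) + p(0) r + q(0) = 0, i.e. r^2 + (p(0) - 1) r + q(0) = 0, i.e. r^2 - 1 r = 0.
Discriminant: (-1)^2 - 4(0) = 1, so r = (1 ± 1)/2.
Solving: r_1 = 1, r_2 = 0.

indicial: r^2 - 1 r = 0; roots r_1 = 1, r_2 = 0


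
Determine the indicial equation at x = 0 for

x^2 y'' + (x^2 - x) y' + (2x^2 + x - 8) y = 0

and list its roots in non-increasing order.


Divide by x^2 to reach normal form y'' + P_1(x) y' + P_2(x) y = 0 with P_1(x) = 1 - 1/x and P_2(x) = 2 + 1/x - 8/x^2.
x = 0 is a singular point because the y'-coefficient 1 - 1/x has a pole at x = 0 and the y-coefficient 2 + 1/x - 8/x^2 has a pole at x = 0.
It is a regular singular point because x P_1(x) = p(x) = x - 1 and x^2 P_2(x) = q(x) = 2x^2 + x - 8 are polynomials, hence analytic at x = 0.
p(0) = -1,  q(0) = -8.
Indicial equation: r(r-1) + p(0) r + q(0) = 0, i.e. r^2 + (p(0) - 1) r + q(0) = 0, i.e. r^2 - 2 r - 8 = 0.
Discriminant: (-2)^2 - 4(-8) = 36, so r = (2 ± 6)/2.
Solving: r_1 = 4, r_2 = -2.

indicial: r^2 - 2 r - 8 = 0; roots r_1 = 4, r_2 = -2


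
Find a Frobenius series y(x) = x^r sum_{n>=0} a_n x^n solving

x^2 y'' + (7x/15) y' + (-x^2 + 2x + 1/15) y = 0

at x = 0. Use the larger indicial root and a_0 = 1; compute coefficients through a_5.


Write in Frobenius form y'' + (p(x)/x) y' + (q(x)/x^2) y = 0:
  p(x) = 7/15,  q(x) = -x^2 + 2x + 1/15.
Indicial equation: r(r-1) + (7/15) r + (1/15) = 0 -> roots r_1 = 1/3, r_2 = 1/5.
Take r = r_1 = 1/3. Let y(x) = x^r sum_{n>=0} a_n x^n with a_0 = 1.
Substitute y = x^r sum a_n x^n and match x^{r+n}. The recurrence is
  D(n) a_n + 2 a_{n-1} - 1 a_{n-2} = 0,  where D(n) = (r+n)(r+n-1) + (7/15)(r+n) + (1/15).
  a_n = [-2 a_{n-1} + 1 a_{n-2}] / D(n).
Since the indicial polynomial factors as (r - r_1)(r - r_2), D(n) = (r_1 + n - r_1)(r_1 + n - r_2) = n(n + 2/15).
Evaluating step by step (a_0 = 1):
  n = 1: D(1) = 1(1 + 2/15) = 17/15; numerator = -2(1) = -2; a_1 = (-2)/(17/15) = -30/17
  n = 2: D(2) = 2(2 + 2/15) = 64/15; numerator = -2(-30/17) + 1(1) = 77/17; a_2 = (77/17)/(64/15) = 1155/1088
  n = 3: D(3) = 3(3 + 2/15) = 47/5; numerator = -2(1155/1088) + 1(-30/17) = -2115/544; a_3 = (-2115/544)/(47/5) = -225/544
  n = 4: D(4) = 4(4 + 2/15) = 248/15; numerator = -2(-225/544) + 1(1155/1088) = 2055/1088; a_4 = (2055/1088)/(248/15) = 30825/269824
  n = 5: D(5) = 5(5 + 2/15) = 77/3; numerator = -2(30825/269824) + 1(-225/544) = -86625/134912; a_5 = (-86625/134912)/(77/3) = -3375/134912

r = 1/3; a_0 = 1; a_1 = -30/17; a_2 = 1155/1088; a_3 = -225/544; a_4 = 30825/269824; a_5 = -3375/134912


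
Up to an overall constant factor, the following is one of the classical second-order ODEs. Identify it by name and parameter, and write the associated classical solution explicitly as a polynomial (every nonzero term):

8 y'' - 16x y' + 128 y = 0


All three coefficients share the factor 8; dividing through by 8 gives  y'' - 2x y' + 16 y = 0.
This matches the Hermite equation y'' - 2x y' + 2n y = 0 with 2n = 16, so n = 8; the polynomial solution is H_8(x).
With y = sum_k a_k x^k, matching x^k gives (k+2)(k+1) a_{k+2} = 2(k - n) a_k = 2(k - 8) a_k. The right side vanishes at k = 8, so the series with the parity of 8 terminates at degree 8.
Standard normalization: leading coefficient of H_n is 2^n, so a_8 = 2^8 = 256. Work downward with a_k = (k+1)(k+2) a_{k+2} / (2(k - n)):
  a_6 = (7)(8)(256) / (2(6 - 8)) = 14336/(-4) = -3584
  a_4 = (5)(6)(-3584) / (2(4 - 8)) = -107520/(-8) = 13440
  a_2 = (3)(4)(13440) / (2(2 - 8)) = 161280/(-12) = -13440
  a_0 = (1)(2)(-13440) / (2(0 - 8)) = -26880/(-16) = 1680
Hence H_8(x) = 256 x^8 - 3584 x^6 + 13440 x^4 - 13440 x^2 + 1680.

H_8(x); series = 256 x^8 - 3584 x^6 + 13440 x^4 - 13440 x^2 + 1680


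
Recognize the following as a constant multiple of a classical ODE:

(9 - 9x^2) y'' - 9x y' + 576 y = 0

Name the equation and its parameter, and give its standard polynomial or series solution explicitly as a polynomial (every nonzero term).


All three coefficients share the factor 9; dividing through by 9 gives  (1 - x^2) y'' - x y' + 64 y = 0.
This matches the Chebyshev equation (1 - x^2) y'' - x y' + n^2 y = 0 (note the -x y' term, not -2x y') with n^2 = 64, so n = 8; the polynomial solution is T_8(x).
With y = sum_k a_k x^k, matching x^k gives (k+2)(k+1) a_{k+2} = (k^2 - n^2) a_k = (k - 8)(k + 8) a_k. The right side vanishes at k = 8, so the series with the parity of 8 terminates at degree 8.
Standard normalization: leading coefficient of T_n is 2^(n-1), so a_8 = 2^7 = 128. Work downward with a_k = (k+1)(k+2) a_{k+2} / ((k - 8)(k + 8)):
  a_6 = (7)(8)(128) / ((6 - 8)(6 + 8)) = 7168/(-28) = -256
  a_4 = (5)(6)(-256) / ((4 - 8)(4 + 8)) = -7680/(-48) = 160
  a_2 = (3)(4)(160) / ((2 - 8)(2 + 8)) = 1920/(-60) = -32
  a_0 = (1)(2)(-32) / ((0 - 8)(0 + 8)) = -64/(-64) = 1
Hence T_8(x) = 128 x^8 - 256 x^6 + 160 x^4 - 32 x^2 + 1.

T_8(x); series = 128 x^8 - 256 x^6 + 160 x^4 - 32 x^2 + 1


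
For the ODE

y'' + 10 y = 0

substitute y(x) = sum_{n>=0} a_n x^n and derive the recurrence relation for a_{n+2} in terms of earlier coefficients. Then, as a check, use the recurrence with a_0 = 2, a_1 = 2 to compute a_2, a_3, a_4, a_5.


Substitute y = sum_n a_n x^n into y'' + (const) y = 0.
y''(x) = sum_{n>=0} (n+2)(n+1) a_{n+2} x^n.
The ODE becomes sum_n [(n+2)(n+1) a_{n+2} + 10 a_n] x^n = 0.
Setting each coefficient to zero gives the recurrence:
  (n+2)(n+1) a_{n+2} + 10 a_n = 0,
  a_{n+2} = -10 / ((n+1)(n+2)) a_n.

Check with a_0 = 2, a_1 = 2 (apply the recurrence for n = 0, 1, 2, 3): a_0 = 2, a_1 = 2, a_2 = -10, a_3 = -10/3, a_4 = 25/3, a_5 = 5/3.

a_{n+2} = -10/((n+1)(n+2)) * a_n; check: a_0 = 2, a_1 = 2, a_2 = -10, a_3 = -10/3, a_4 = 25/3, a_5 = 5/3


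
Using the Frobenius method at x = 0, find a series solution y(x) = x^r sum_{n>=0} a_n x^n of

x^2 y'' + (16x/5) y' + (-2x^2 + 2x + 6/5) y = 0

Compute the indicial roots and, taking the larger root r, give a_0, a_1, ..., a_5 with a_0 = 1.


Write in Frobenius form y'' + (p(x)/x) y' + (q(x)/x^2) y = 0:
  p(x) = 16/5,  q(x) = -2x^2 + 2x + 6/5.
Indicial equation: r(r-1) + (16/5) r + (6/5) = 0 -> roots r_1 = -1, r_2 = -6/5.
Take r = r_1 = -1. Let y(x) = x^r sum_{n>=0} a_n x^n with a_0 = 1.
Substitute y = x^r sum a_n x^n and match x^{r+n}. The recurrence is
  D(n) a_n + 2 a_{n-1} - 2 a_{n-2} = 0,  where D(n) = (r+n)(r+n-1) + (16/5)(r+n) + (6/5).
  a_n = [-2 a_{n-1} + 2 a_{n-2}] / D(n).
Since the indicial polynomial factors as (r - r_1)(r - r_2), D(n) = (r_1 + n - r_1)(r_1 + n - r_2) = n(n + 1/5).
Evaluating step by step (a_0 = 1):
  n = 1: D(1) = 1(1 + 1/5) = 6/5; numerator = -2(1) = -2; a_1 = (-2)/(6/5) = -5/3
  n = 2: D(2) = 2(2 + 1/5) = 22/5; numerator = -2(-5/3) + 2(1) = 16/3; a_2 = (16/3)/(22/5) = 40/33
  n = 3: D(3) = 3(3 + 1/5) = 48/5; numerator = -2(40/33) + 2(-5/3) = -190/33; a_3 = (-190/33)/(48/5) = -475/792
  n = 4: D(4) = 4(4 + 1/5) = 84/5; numerator = -2(-475/792) + 2(40/33) = 1435/396; a_4 = (1435/396)/(84/5) = 1025/4752
  n = 5: D(5) = 5(5 + 1/5) = 26; numerator = -2(1025/4752) + 2(-475/792) = -3875/2376; a_5 = (-3875/2376)/(26) = -3875/61776

r = -1; a_0 = 1; a_1 = -5/3; a_2 = 40/33; a_3 = -475/792; a_4 = 1025/4752; a_5 = -3875/61776


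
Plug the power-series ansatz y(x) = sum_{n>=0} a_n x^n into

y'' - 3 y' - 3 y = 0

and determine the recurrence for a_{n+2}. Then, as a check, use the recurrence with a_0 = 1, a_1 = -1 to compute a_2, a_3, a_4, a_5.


Substitute y = sum_n a_n x^n.
y''(x) has coefficient (n+2)(n+1) a_{n+2} at x^n;
-3 y'(x) has coefficient -3 (n+1) a_{n+1} at x^n;
-3 y(x) has coefficient -3 a_n at x^n.
Matching x^n: (n+2)(n+1) a_{n+2} - 3 (n+1) a_{n+1} - 3 a_n = 0.
Thus a_{n+2} = [3 (n+1) a_{n+1} + 3 a_n] / ((n+1)(n+2)).

Check with a_0 = 1, a_1 = -1 (apply the recurrence for n = 0, 1, 2, 3): a_0 = 1, a_1 = -1, a_2 = 0, a_3 = -1/2, a_4 = -3/8, a_5 = -3/10.

a_(n+2) = [3 (n+1) a_(n+1) + 3 a_n] / ((n+1)(n+2)); check: a_0 = 1, a_1 = -1, a_2 = 0, a_3 = -1/2, a_4 = -3/8, a_5 = -3/10


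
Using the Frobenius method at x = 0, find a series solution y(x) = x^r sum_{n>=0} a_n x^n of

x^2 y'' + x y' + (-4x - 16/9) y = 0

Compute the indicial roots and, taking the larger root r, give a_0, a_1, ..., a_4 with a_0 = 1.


Write in Frobenius form y'' + (p(x)/x) y' + (q(x)/x^2) y = 0:
  p(x) = 1,  q(x) = -4x - 16/9.
Indicial equation: r(r-1) + (1) r + (-16/9) = 0 -> roots r_1 = 4/3, r_2 = -4/3.
Take r = r_1 = 4/3. Let y(x) = x^r sum_{n>=0} a_n x^n with a_0 = 1.
Substitute y = x^r sum a_n x^n and match x^{r+n}. The recurrence is
  D(n) a_n - 4 a_{n-1} = 0,  where D(n) = (r+n)(r+n-1) + (1)(r+n) + (-16/9).
  a_n = 4 / D(n) * a_{n-1}.
Since the indicial polynomial factors as (r - r_1)(r - r_2), D(n) = (r_1 + n - r_1)(r_1 + n - r_2) = n(n + 8/3).
Evaluating step by step (a_0 = 1):
  n = 1: D(1) = 1(1 + 8/3) = 11/3; numerator = 4(1) = 4; a_1 = (4)/(11/3) = 12/11
  n = 2: D(2) = 2(2 + 8/3) = 28/3; numerator = 4(12/11) = 48/11; a_2 = (48/11)/(28/3) = 36/77
  n = 3: D(3) = 3(3 + 8/3) = 17; numerator = 4(36/77) = 144/77; a_3 = (144/77)/(17) = 144/1309
  n = 4: D(4) = 4(4 + 8/3) = 80/3; numerator = 4(144/1309) = 576/1309; a_4 = (576/1309)/(80/3) = 108/6545

r = 4/3; a_0 = 1; a_1 = 12/11; a_2 = 36/77; a_3 = 144/1309; a_4 = 108/6545


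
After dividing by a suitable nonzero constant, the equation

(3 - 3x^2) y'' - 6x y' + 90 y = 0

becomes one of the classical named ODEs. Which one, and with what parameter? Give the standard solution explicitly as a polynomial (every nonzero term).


All three coefficients share the factor 3; dividing through by 3 gives  (1 - x^2) y'' - 2x y' + 30 y = 0.
This matches the Legendre equation (1 - x^2) y'' - 2x y' + n(n+1) y = 0 (note the -2x y' term) with n(n+1) = 30, so n = 5; the polynomial solution is P_5(x).
With y = sum_k a_k x^k, matching x^k gives (k+2)(k+1) a_{k+2} = [k(k+1) - n(n+1)] a_k = (k - 5)(k + 6) a_k. The right side vanishes at k = 5, so the series with the parity of 5 terminates at degree 5.
Standard normalization (P_n(1) = 1): leading coefficient (2n)!/(2^n (n!)^2) = 3628800/(32*14400) = 63/8, so a_5 = 63/8. Work downward with a_k = (k+1)(k+2) a_{k+2} / ((k - 5)(k + 6)):
  a_3 = (4)(5)(63/8) / ((3 - 5)(3 + 6)) = (315/2)/(-18) = -35/4
  a_1 = (2)(3)(-35/4) / ((1 - 5)(1 + 6)) = (-105/2)/(-28) = 15/8
Hence P_5(x) = 63 x^5/8 - 35 x^3/4 + 15 x/8.

P_5(x); series = 63 x^5/8 - 35 x^3/4 + 15 x/8


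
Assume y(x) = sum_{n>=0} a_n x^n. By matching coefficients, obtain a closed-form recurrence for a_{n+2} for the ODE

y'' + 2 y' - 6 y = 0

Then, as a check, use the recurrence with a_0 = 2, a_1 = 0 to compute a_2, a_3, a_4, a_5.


Substitute y = sum_n a_n x^n.
y''(x) has coefficient (n+2)(n+1) a_{n+2} at x^n;
2 y'(x) has coefficient 2 (n+1) a_{n+1} at x^n;
-6 y(x) has coefficient -6 a_n at x^n.
Matching x^n: (n+2)(n+1) a_{n+2} + 2 (n+1) a_{n+1} - 6 a_n = 0.
Thus a_{n+2} = [-2 (n+1) a_{n+1} + 6 a_n] / ((n+1)(n+2)).

Check with a_0 = 2, a_1 = 0 (apply the recurrence for n = 0, 1, 2, 3): a_0 = 2, a_1 = 0, a_2 = 6, a_3 = -4, a_4 = 5, a_5 = -16/5.

a_(n+2) = [-2 (n+1) a_(n+1) + 6 a_n] / ((n+1)(n+2)); check: a_0 = 2, a_1 = 0, a_2 = 6, a_3 = -4, a_4 = 5, a_5 = -16/5


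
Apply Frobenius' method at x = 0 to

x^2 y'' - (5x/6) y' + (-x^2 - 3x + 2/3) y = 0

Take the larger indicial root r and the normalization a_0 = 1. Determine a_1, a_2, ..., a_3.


Write in Frobenius form y'' + (p(x)/x) y' + (q(x)/x^2) y = 0:
  p(x) = -5/6,  q(x) = -x^2 - 3x + 2/3.
Indicial equation: r(r-1) + (-5/6) r + (2/3) = 0 -> roots r_1 = 4/3, r_2 = 1/2.
Take r = r_1 = 4/3. Let y(x) = x^r sum_{n>=0} a_n x^n with a_0 = 1.
Substitute y = x^r sum a_n x^n and match x^{r+n}. The recurrence is
  D(n) a_n - 3 a_{n-1} - 1 a_{n-2} = 0,  where D(n) = (r+n)(r+n-1) + (-5/6)(r+n) + (2/3).
  a_n = [3 a_{n-1} + 1 a_{n-2}] / D(n).
Since the indicial polynomial factors as (r - r_1)(r - r_2), D(n) = (r_1 + n - r_1)(r_1 + n - r_2) = n(n + 5/6).
Evaluating step by step (a_0 = 1):
  n = 1: D(1) = 1(1 + 5/6) = 11/6; numerator = 3(1) = 3; a_1 = (3)/(11/6) = 18/11
  n = 2: D(2) = 2(2 + 5/6) = 17/3; numerator = 3(18/11) + 1(1) = 65/11; a_2 = (65/11)/(17/3) = 195/187
  n = 3: D(3) = 3(3 + 5/6) = 23/2; numerator = 3(195/187) + 1(18/11) = 81/17; a_3 = (81/17)/(23/2) = 162/391

r = 4/3; a_0 = 1; a_1 = 18/11; a_2 = 195/187; a_3 = 162/391


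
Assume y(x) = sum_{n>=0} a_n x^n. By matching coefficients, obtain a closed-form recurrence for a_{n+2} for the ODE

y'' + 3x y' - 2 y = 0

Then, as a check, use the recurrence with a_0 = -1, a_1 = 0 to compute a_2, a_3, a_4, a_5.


Substitute y = sum_n a_n x^n.
y''(x) has coefficient (n+2)(n+1) a_{n+2} at x^n;
3 x y'(x) has coefficient 3 n a_n at x^n (shift);
-2 y(x) has coefficient -2 a_n at x^n.
Matching x^n: (n+2)(n+1) a_{n+2} + (3n - 2) a_n = 0.
Thus a_{n+2} = (-3n + 2) / ((n+1)(n+2)) * a_n.

Check with a_0 = -1, a_1 = 0 (apply the recurrence for n = 0, 1, 2, 3): a_0 = -1, a_1 = 0, a_2 = -1, a_3 = 0, a_4 = 1/3, a_5 = 0.

a_(n+2) = (-3n + 2) / ((n+1)(n+2)) * a_n; check: a_0 = -1, a_1 = 0, a_2 = -1, a_3 = 0, a_4 = 1/3, a_5 = 0


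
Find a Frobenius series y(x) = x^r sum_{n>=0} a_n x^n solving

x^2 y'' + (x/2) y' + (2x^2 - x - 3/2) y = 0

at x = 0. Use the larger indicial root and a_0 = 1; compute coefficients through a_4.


Write in Frobenius form y'' + (p(x)/x) y' + (q(x)/x^2) y = 0:
  p(x) = 1/2,  q(x) = 2x^2 - x - 3/2.
Indicial equation: r(r-1) + (1/2) r + (-3/2) = 0 -> roots r_1 = 3/2, r_2 = -1.
Take r = r_1 = 3/2. Let y(x) = x^r sum_{n>=0} a_n x^n with a_0 = 1.
Substitute y = x^r sum a_n x^n and match x^{r+n}. The recurrence is
  D(n) a_n - 1 a_{n-1} + 2 a_{n-2} = 0,  where D(n) = (r+n)(r+n-1) + (1/2)(r+n) + (-3/2).
  a_n = [1 a_{n-1} - 2 a_{n-2}] / D(n).
Since the indicial polynomial factors as (r - r_1)(r - r_2), D(n) = (r_1 + n - r_1)(r_1 + n - r_2) = n(n + 5/2).
Evaluating step by step (a_0 = 1):
  n = 1: D(1) = 1(1 + 5/2) = 7/2; numerator = 1(1) = 1; a_1 = (1)/(7/2) = 2/7
  n = 2: D(2) = 2(2 + 5/2) = 9; numerator = 1(2/7) - 2(1) = -12/7; a_2 = (-12/7)/(9) = -4/21
  n = 3: D(3) = 3(3 + 5/2) = 33/2; numerator = 1(-4/21) - 2(2/7) = -16/21; a_3 = (-16/21)/(33/2) = -32/693
  n = 4: D(4) = 4(4 + 5/2) = 26; numerator = 1(-32/693) - 2(-4/21) = 232/693; a_4 = (232/693)/(26) = 116/9009

r = 3/2; a_0 = 1; a_1 = 2/7; a_2 = -4/21; a_3 = -32/693; a_4 = 116/9009


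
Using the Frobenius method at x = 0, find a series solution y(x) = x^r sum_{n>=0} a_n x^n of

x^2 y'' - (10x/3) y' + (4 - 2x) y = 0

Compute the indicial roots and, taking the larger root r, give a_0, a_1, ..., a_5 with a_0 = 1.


Write in Frobenius form y'' + (p(x)/x) y' + (q(x)/x^2) y = 0:
  p(x) = -10/3,  q(x) = 4 - 2x.
Indicial equation: r(r-1) + (-10/3) r + (4) = 0 -> roots r_1 = 3, r_2 = 4/3.
Take r = r_1 = 3. Let y(x) = x^r sum_{n>=0} a_n x^n with a_0 = 1.
Substitute y = x^r sum a_n x^n and match x^{r+n}. The recurrence is
  D(n) a_n - 2 a_{n-1} = 0,  where D(n) = (r+n)(r+n-1) + (-10/3)(r+n) + (4).
  a_n = 2 / D(n) * a_{n-1}.
Since the indicial polynomial factors as (r - r_1)(r - r_2), D(n) = (r_1 + n - r_1)(r_1 + n - r_2) = n(n + 5/3).
Evaluating step by step (a_0 = 1):
  n = 1: D(1) = 1(1 + 5/3) = 8/3; numerator = 2(1) = 2; a_1 = (2)/(8/3) = 3/4
  n = 2: D(2) = 2(2 + 5/3) = 22/3; numerator = 2(3/4) = 3/2; a_2 = (3/2)/(22/3) = 9/44
  n = 3: D(3) = 3(3 + 5/3) = 14; numerator = 2(9/44) = 9/22; a_3 = (9/22)/(14) = 9/308
  n = 4: D(4) = 4(4 + 5/3) = 68/3; numerator = 2(9/308) = 9/154; a_4 = (9/154)/(68/3) = 27/10472
  n = 5: D(5) = 5(5 + 5/3) = 100/3; numerator = 2(27/10472) = 27/5236; a_5 = (27/5236)/(100/3) = 81/523600

r = 3; a_0 = 1; a_1 = 3/4; a_2 = 9/44; a_3 = 9/308; a_4 = 27/10472; a_5 = 81/523600


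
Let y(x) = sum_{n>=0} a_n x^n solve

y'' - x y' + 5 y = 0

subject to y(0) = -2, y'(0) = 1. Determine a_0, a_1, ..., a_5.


Ansatz: y(x) = sum_{n>=0} a_n x^n, so y'(x) = sum_{n>=1} n a_n x^(n-1) and y''(x) = sum_{n>=2} n(n-1) a_n x^(n-2).
Substitute into P(x) y'' + Q(x) y' + R(x) y = 0 with P(x) = 1, Q(x) = -x, R(x) = 5, and match powers of x.
Initial conditions: a_0 = -2, a_1 = 1.
Setting the coefficient of each power of x to zero and solving order by order (substituting the coefficients already found):
  x^0: 2 a_2 + 5 a_0 = 0  ->  2 a_2 = -5 a_0 = 10  ->  a_2 = 5
  x^1: 6 a_3 + 4 a_1 = 0  ->  6 a_3 = -4 a_1 = -4  ->  a_3 = -2/3
  x^2: 12 a_4 + 3 a_2 = 0  ->  12 a_4 = -3 a_2 = -15  ->  a_4 = -5/4
  x^3: 20 a_5 + 2 a_3 = 0  ->  20 a_5 = -2 a_3 = 4/3  ->  a_5 = 1/15
Truncated series: y(x) = -2 + x + 5 x^2 - (2/3) x^3 - (5/4) x^4 + (1/15) x^5 + O(x^6).

a_0 = -2; a_1 = 1; a_2 = 5; a_3 = -2/3; a_4 = -5/4; a_5 = 1/15


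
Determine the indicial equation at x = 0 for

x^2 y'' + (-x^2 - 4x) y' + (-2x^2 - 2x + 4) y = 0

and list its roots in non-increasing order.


Divide by x^2 to reach normal form y'' + P_1(x) y' + P_2(x) y = 0 with P_1(x) = -1 - 4/x and P_2(x) = -2 - 2/x + 4/x^2.
x = 0 is a singular point because the y'-coefficient -1 - 4/x has a pole at x = 0 and the y-coefficient -2 - 2/x + 4/x^2 has a pole at x = 0.
It is a regular singular point because x P_1(x) = p(x) = -x - 4 and x^2 P_2(x) = q(x) = -2x^2 - 2x + 4 are polynomials, hence analytic at x = 0.
p(0) = -4,  q(0) = 4.
Indicial equation: r(r-1) + p(0) r + q(0) = 0, i.e. r^2 + (p(0) - 1) r + q(0) = 0, i.e. r^2 - 5 r + 4 = 0.
Discriminant: (-5)^2 - 4(4) = 9, so r = (5 ± 3)/2.
Solving: r_1 = 4, r_2 = 1.

indicial: r^2 - 5 r + 4 = 0; roots r_1 = 4, r_2 = 1


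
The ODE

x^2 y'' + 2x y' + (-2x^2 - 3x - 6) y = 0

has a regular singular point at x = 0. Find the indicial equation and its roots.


Divide by x^2 to reach normal form y'' + P_1(x) y' + P_2(x) y = 0 with P_1(x) = 2/x and P_2(x) = -2 - 3/x - 6/x^2.
x = 0 is a singular point because the y'-coefficient 2/x has a pole at x = 0 and the y-coefficient -2 - 3/x - 6/x^2 has a pole at x = 0.
It is a regular singular point because x P_1(x) = p(x) = 2 and x^2 P_2(x) = q(x) = -2x^2 - 3x - 6 are polynomials, hence analytic at x = 0.
p(0) = 2,  q(0) = -6.
Indicial equation: r(r-1) + p(0) r + q(0) = 0, i.e. r^2 + (p(0) - 1) r + q(0) = 0, i.e. r^2 + 1 r - 6 = 0.
Discriminant: (1)^2 - 4(-6) = 25, so r = (-1 ± 5)/2.
Solving: r_1 = 2, r_2 = -3.

indicial: r^2 + 1 r - 6 = 0; roots r_1 = 2, r_2 = -3


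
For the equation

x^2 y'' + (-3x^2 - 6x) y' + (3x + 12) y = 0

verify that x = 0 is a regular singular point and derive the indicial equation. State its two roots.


Divide by x^2 to reach normal form y'' + P_1(x) y' + P_2(x) y = 0 with P_1(x) = -3 - 6/x and P_2(x) = 3/x + 12/x^2.
x = 0 is a singular point because the y'-coefficient -3 - 6/x has a pole at x = 0 and the y-coefficient 3/x + 12/x^2 has a pole at x = 0.
It is a regular singular point because x P_1(x) = p(x) = -3x - 6 and x^2 P_2(x) = q(x) = 3x + 12 are polynomials, hence analytic at x = 0.
p(0) = -6,  q(0) = 12.
Indicial equation: r(r-1) + p(0) r + q(0) = 0, i.e. r^2 + (p(0) - 1) r + q(0) = 0, i.e. r^2 - 7 r + 12 = 0.
Discriminant: (-7)^2 - 4(12) = 1, so r = (7 ± 1)/2.
Solving: r_1 = 4, r_2 = 3.

indicial: r^2 - 7 r + 12 = 0; roots r_1 = 4, r_2 = 3


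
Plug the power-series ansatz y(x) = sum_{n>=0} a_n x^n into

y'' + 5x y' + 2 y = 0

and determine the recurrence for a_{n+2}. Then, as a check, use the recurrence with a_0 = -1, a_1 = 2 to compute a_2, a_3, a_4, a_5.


Substitute y = sum_n a_n x^n.
y''(x) has coefficient (n+2)(n+1) a_{n+2} at x^n;
5 x y'(x) has coefficient 5 n a_n at x^n (shift);
2 y(x) has coefficient 2 a_n at x^n.
Matching x^n: (n+2)(n+1) a_{n+2} + (5n + 2) a_n = 0.
Thus a_{n+2} = (-5n - 2) / ((n+1)(n+2)) * a_n.

Check with a_0 = -1, a_1 = 2 (apply the recurrence for n = 0, 1, 2, 3): a_0 = -1, a_1 = 2, a_2 = 1, a_3 = -7/3, a_4 = -1, a_5 = 119/60.

a_(n+2) = (-5n - 2) / ((n+1)(n+2)) * a_n; check: a_0 = -1, a_1 = 2, a_2 = 1, a_3 = -7/3, a_4 = -1, a_5 = 119/60


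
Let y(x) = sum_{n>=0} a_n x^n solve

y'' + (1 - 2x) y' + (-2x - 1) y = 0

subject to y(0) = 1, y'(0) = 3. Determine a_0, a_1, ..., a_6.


Ansatz: y(x) = sum_{n>=0} a_n x^n, so y'(x) = sum_{n>=1} n a_n x^(n-1) and y''(x) = sum_{n>=2} n(n-1) a_n x^(n-2).
Substitute into P(x) y'' + Q(x) y' + R(x) y = 0 with P(x) = 1, Q(x) = 1 - 2x, R(x) = -2x - 1, and match powers of x.
Initial conditions: a_0 = 1, a_1 = 3.
Setting the coefficient of each power of x to zero and solving order by order (substituting the coefficients already found):
  x^0: 2 a_2 + a_1 - a_0 = 0  ->  2 a_2 = -a_1 + a_0 = -2  ->  a_2 = -1
  x^1: 6 a_3 + 2 a_2 - 3 a_1 - 2 a_0 = 0  ->  6 a_3 = -2 a_2 + 3 a_1 + 2 a_0 = 13  ->  a_3 = 13/6
  x^2: 12 a_4 + 3 a_3 - 5 a_2 - 2 a_1 = 0  ->  12 a_4 = -3 a_3 + 5 a_2 + 2 a_1 = -11/2  ->  a_4 = -11/24
  x^3: 20 a_5 + 4 a_4 - 7 a_3 - 2 a_2 = 0  ->  20 a_5 = -4 a_4 + 7 a_3 + 2 a_2 = 15  ->  a_5 = 3/4
  x^4: 30 a_6 + 5 a_5 - 9 a_4 - 2 a_3 = 0  ->  30 a_6 = -5 a_5 + 9 a_4 + 2 a_3 = -85/24  ->  a_6 = -17/144
Truncated series: y(x) = 1 + 3 x - x^2 + (13/6) x^3 - (11/24) x^4 + (3/4) x^5 - (17/144) x^6 + O(x^7).

a_0 = 1; a_1 = 3; a_2 = -1; a_3 = 13/6; a_4 = -11/24; a_5 = 3/4; a_6 = -17/144


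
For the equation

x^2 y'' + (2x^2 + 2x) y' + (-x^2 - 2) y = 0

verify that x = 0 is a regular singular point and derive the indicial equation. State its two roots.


Divide by x^2 to reach normal form y'' + P_1(x) y' + P_2(x) y = 0 with P_1(x) = 2 + 2/x and P_2(x) = -1 - 2/x^2.
x = 0 is a singular point because the y'-coefficient 2 + 2/x has a pole at x = 0 and the y-coefficient -1 - 2/x^2 has a pole at x = 0.
It is a regular singular point because x P_1(x) = p(x) = 2x + 2 and x^2 P_2(x) = q(x) = -x^2 - 2 are polynomials, hence analytic at x = 0.
p(0) = 2,  q(0) = -2.
Indicial equation: r(r-1) + p(0) r + q(0) = 0, i.e. r^2 + (p(0) - 1) r + q(0) = 0, i.e. r^2 + 1 r - 2 = 0.
Discriminant: (1)^2 - 4(-2) = 9, so r = (-1 ± 3)/2.
Solving: r_1 = 1, r_2 = -2.

indicial: r^2 + 1 r - 2 = 0; roots r_1 = 1, r_2 = -2


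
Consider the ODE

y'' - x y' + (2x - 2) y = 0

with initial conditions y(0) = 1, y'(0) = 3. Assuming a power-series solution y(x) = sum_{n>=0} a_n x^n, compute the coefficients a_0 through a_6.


Ansatz: y(x) = sum_{n>=0} a_n x^n, so y'(x) = sum_{n>=1} n a_n x^(n-1) and y''(x) = sum_{n>=2} n(n-1) a_n x^(n-2).
Substitute into P(x) y'' + Q(x) y' + R(x) y = 0 with P(x) = 1, Q(x) = -x, R(x) = 2x - 2, and match powers of x.
Initial conditions: a_0 = 1, a_1 = 3.
Setting the coefficient of each power of x to zero and solving order by order (substituting the coefficients already found):
  x^0: 2 a_2 - 2 a_0 = 0  ->  2 a_2 = 2 a_0 = 2  ->  a_2 = 1
  x^1: 6 a_3 - 3 a_1 + 2 a_0 = 0  ->  6 a_3 = 3 a_1 - 2 a_0 = 7  ->  a_3 = 7/6
  x^2: 12 a_4 - 4 a_2 + 2 a_1 = 0  ->  12 a_4 = 4 a_2 - 2 a_1 = -2  ->  a_4 = -1/6
  x^3: 20 a_5 - 5 a_3 + 2 a_2 = 0  ->  20 a_5 = 5 a_3 - 2 a_2 = 23/6  ->  a_5 = 23/120
  x^4: 30 a_6 - 6 a_4 + 2 a_3 = 0  ->  30 a_6 = 6 a_4 - 2 a_3 = -10/3  ->  a_6 = -1/9
Truncated series: y(x) = 1 + 3 x + x^2 + (7/6) x^3 - (1/6) x^4 + (23/120) x^5 - (1/9) x^6 + O(x^7).

a_0 = 1; a_1 = 3; a_2 = 1; a_3 = 7/6; a_4 = -1/6; a_5 = 23/120; a_6 = -1/9


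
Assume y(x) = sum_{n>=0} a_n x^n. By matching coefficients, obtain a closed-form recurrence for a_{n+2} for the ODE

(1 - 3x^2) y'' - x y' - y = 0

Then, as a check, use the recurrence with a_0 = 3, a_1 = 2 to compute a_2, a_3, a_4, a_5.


Substitute y = sum_n a_n x^n.
(1 - 3 x^2) y'' contributes (n+2)(n+1) a_{n+2} - 3 n(n-1) a_n at x^n.
-x y'(x) contributes -n a_n at x^n.
-y(x) contributes -1 a_n at x^n.
Matching x^n: (n+2)(n+1) a_{n+2} + (-3 n(n-1) - n - 1) a_n = 0.
Thus a_{n+2} = (3 n(n-1) + n + 1) / ((n+1)(n+2)) * a_n.

Check with a_0 = 3, a_1 = 2 (apply the recurrence for n = 0, 1, 2, 3): a_0 = 3, a_1 = 2, a_2 = 3/2, a_3 = 2/3, a_4 = 9/8, a_5 = 11/15.

a_(n+2) = (3 n(n-1) + n + 1) / ((n+1)(n+2)) * a_n; check: a_0 = 3, a_1 = 2, a_2 = 3/2, a_3 = 2/3, a_4 = 9/8, a_5 = 11/15


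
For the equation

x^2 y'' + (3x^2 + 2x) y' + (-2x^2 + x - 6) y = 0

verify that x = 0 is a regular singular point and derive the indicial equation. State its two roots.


Divide by x^2 to reach normal form y'' + P_1(x) y' + P_2(x) y = 0 with P_1(x) = 3 + 2/x and P_2(x) = -2 + 1/x - 6/x^2.
x = 0 is a singular point because the y'-coefficient 3 + 2/x has a pole at x = 0 and the y-coefficient -2 + 1/x - 6/x^2 has a pole at x = 0.
It is a regular singular point because x P_1(x) = p(x) = 3x + 2 and x^2 P_2(x) = q(x) = -2x^2 + x - 6 are polynomials, hence analytic at x = 0.
p(0) = 2,  q(0) = -6.
Indicial equation: r(r-1) + p(0) r + q(0) = 0, i.e. r^2 + (p(0) - 1) r + q(0) = 0, i.e. r^2 + 1 r - 6 = 0.
Discriminant: (1)^2 - 4(-6) = 25, so r = (-1 ± 5)/2.
Solving: r_1 = 2, r_2 = -3.

indicial: r^2 + 1 r - 6 = 0; roots r_1 = 2, r_2 = -3


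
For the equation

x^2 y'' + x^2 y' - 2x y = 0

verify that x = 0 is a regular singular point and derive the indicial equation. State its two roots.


Divide by x^2 to reach normal form y'' + P_1(x) y' + P_2(x) y = 0 with P_1(x) = 1 and P_2(x) = -2/x.
x = 0 is a singular point because the y-coefficient -2/x has a pole at x = 0.
It is a regular singular point because x P_1(x) = p(x) = x and x^2 P_2(x) = q(x) = -2x are polynomials, hence analytic at x = 0.
p(0) = 0,  q(0) = 0.
Indicial equation: r(r-1) + p(0) r + q(0) = 0, i.e. r^2 + (p(0) - 1) r + q(0) = 0, i.e. r^2 - 1 r = 0.
Discriminant: (-1)^2 - 4(0) = 1, so r = (1 ± 1)/2.
Solving: r_1 = 1, r_2 = 0.

indicial: r^2 - 1 r = 0; roots r_1 = 1, r_2 = 0


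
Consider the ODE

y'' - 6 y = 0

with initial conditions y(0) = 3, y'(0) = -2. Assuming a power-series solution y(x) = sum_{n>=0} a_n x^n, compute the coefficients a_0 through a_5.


Ansatz: y(x) = sum_{n>=0} a_n x^n, so y'(x) = sum_{n>=1} n a_n x^(n-1) and y''(x) = sum_{n>=2} n(n-1) a_n x^(n-2).
Substitute into P(x) y'' + Q(x) y' + R(x) y = 0 with P(x) = 1, Q(x) = 0, R(x) = -6, and match powers of x.
Initial conditions: a_0 = 3, a_1 = -2.
Setting the coefficient of each power of x to zero and solving order by order (substituting the coefficients already found):
  x^0: 2 a_2 - 6 a_0 = 0  ->  2 a_2 = 6 a_0 = 18  ->  a_2 = 9
  x^1: 6 a_3 - 6 a_1 = 0  ->  6 a_3 = 6 a_1 = -12  ->  a_3 = -2
  x^2: 12 a_4 - 6 a_2 = 0  ->  12 a_4 = 6 a_2 = 54  ->  a_4 = 9/2
  x^3: 20 a_5 - 6 a_3 = 0  ->  20 a_5 = 6 a_3 = -12  ->  a_5 = -3/5
Truncated series: y(x) = 3 - 2 x + 9 x^2 - 2 x^3 + (9/2) x^4 - (3/5) x^5 + O(x^6).

a_0 = 3; a_1 = -2; a_2 = 9; a_3 = -2; a_4 = 9/2; a_5 = -3/5


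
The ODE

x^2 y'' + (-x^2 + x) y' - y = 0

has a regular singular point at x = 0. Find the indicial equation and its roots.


Divide by x^2 to reach normal form y'' + P_1(x) y' + P_2(x) y = 0 with P_1(x) = -1 + 1/x and P_2(x) = -1/x^2.
x = 0 is a singular point because the y'-coefficient -1 + 1/x has a pole at x = 0 and the y-coefficient -1/x^2 has a pole at x = 0.
It is a regular singular point because x P_1(x) = p(x) = 1 - x and x^2 P_2(x) = q(x) = -1 are polynomials, hence analytic at x = 0.
p(0) = 1,  q(0) = -1.
Indicial equation: r(r-1) + p(0) r + q(0) = 0, i.e. r^2 + (p(0) - 1) r + q(0) = 0, i.e. r^2 - 1 = 0.
Discriminant: (0)^2 - 4(-1) = 4, so r = (0 ± 2)/2.
Solving: r_1 = 1, r_2 = -1.

indicial: r^2 - 1 = 0; roots r_1 = 1, r_2 = -1


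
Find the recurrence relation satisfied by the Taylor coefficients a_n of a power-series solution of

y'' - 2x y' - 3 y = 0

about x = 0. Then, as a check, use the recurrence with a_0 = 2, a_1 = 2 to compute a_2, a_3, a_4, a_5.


Substitute y = sum_n a_n x^n.
y''(x) has coefficient (n+2)(n+1) a_{n+2} at x^n;
-2 x y'(x) has coefficient -2 n a_n at x^n (shift);
-3 y(x) has coefficient -3 a_n at x^n.
Matching x^n: (n+2)(n+1) a_{n+2} + (-2n - 3) a_n = 0.
Thus a_{n+2} = (2n + 3) / ((n+1)(n+2)) * a_n.

Check with a_0 = 2, a_1 = 2 (apply the recurrence for n = 0, 1, 2, 3): a_0 = 2, a_1 = 2, a_2 = 3, a_3 = 5/3, a_4 = 7/4, a_5 = 3/4.

a_(n+2) = (2n + 3) / ((n+1)(n+2)) * a_n; check: a_0 = 2, a_1 = 2, a_2 = 3, a_3 = 5/3, a_4 = 7/4, a_5 = 3/4


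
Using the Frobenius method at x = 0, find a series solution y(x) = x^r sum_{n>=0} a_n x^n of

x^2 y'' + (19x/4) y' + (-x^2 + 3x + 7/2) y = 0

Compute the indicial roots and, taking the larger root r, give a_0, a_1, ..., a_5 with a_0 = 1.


Write in Frobenius form y'' + (p(x)/x) y' + (q(x)/x^2) y = 0:
  p(x) = 19/4,  q(x) = -x^2 + 3x + 7/2.
Indicial equation: r(r-1) + (19/4) r + (7/2) = 0 -> roots r_1 = -7/4, r_2 = -2.
Take r = r_1 = -7/4. Let y(x) = x^r sum_{n>=0} a_n x^n with a_0 = 1.
Substitute y = x^r sum a_n x^n and match x^{r+n}. The recurrence is
  D(n) a_n + 3 a_{n-1} - 1 a_{n-2} = 0,  where D(n) = (r+n)(r+n-1) + (19/4)(r+n) + (7/2).
  a_n = [-3 a_{n-1} + 1 a_{n-2}] / D(n).
Since the indicial polynomial factors as (r - r_1)(r - r_2), D(n) = (r_1 + n - r_1)(r_1 + n - r_2) = n(n + 1/4).
Evaluating step by step (a_0 = 1):
  n = 1: D(1) = 1(1 + 1/4) = 5/4; numerator = -3(1) = -3; a_1 = (-3)/(5/4) = -12/5
  n = 2: D(2) = 2(2 + 1/4) = 9/2; numerator = -3(-12/5) + 1(1) = 41/5; a_2 = (41/5)/(9/2) = 82/45
  n = 3: D(3) = 3(3 + 1/4) = 39/4; numerator = -3(82/45) + 1(-12/5) = -118/15; a_3 = (-118/15)/(39/4) = -472/585
  n = 4: D(4) = 4(4 + 1/4) = 17; numerator = -3(-472/585) + 1(82/45) = 2482/585; a_4 = (2482/585)/(17) = 146/585
  n = 5: D(5) = 5(5 + 1/4) = 105/4; numerator = -3(146/585) + 1(-472/585) = -14/9; a_5 = (-14/9)/(105/4) = -8/135

r = -7/4; a_0 = 1; a_1 = -12/5; a_2 = 82/45; a_3 = -472/585; a_4 = 146/585; a_5 = -8/135


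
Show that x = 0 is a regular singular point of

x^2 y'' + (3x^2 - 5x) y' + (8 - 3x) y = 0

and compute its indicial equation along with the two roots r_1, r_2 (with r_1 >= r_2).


Divide by x^2 to reach normal form y'' + P_1(x) y' + P_2(x) y = 0 with P_1(x) = 3 - 5/x and P_2(x) = -3/x + 8/x^2.
x = 0 is a singular point because the y'-coefficient 3 - 5/x has a pole at x = 0 and the y-coefficient -3/x + 8/x^2 has a pole at x = 0.
It is a regular singular point because x P_1(x) = p(x) = 3x - 5 and x^2 P_2(x) = q(x) = 8 - 3x are polynomials, hence analytic at x = 0.
p(0) = -5,  q(0) = 8.
Indicial equation: r(r-1) + p(0) r + q(0) = 0, i.e. r^2 + (p(0) - 1) r + q(0) = 0, i.e. r^2 - 6 r + 8 = 0.
Discriminant: (-6)^2 - 4(8) = 4, so r = (6 ± 2)/2.
Solving: r_1 = 4, r_2 = 2.

indicial: r^2 - 6 r + 8 = 0; roots r_1 = 4, r_2 = 2


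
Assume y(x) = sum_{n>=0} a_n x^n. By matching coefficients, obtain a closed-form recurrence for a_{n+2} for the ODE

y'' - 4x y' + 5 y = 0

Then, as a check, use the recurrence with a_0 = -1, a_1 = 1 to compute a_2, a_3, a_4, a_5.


Substitute y = sum_n a_n x^n.
y''(x) has coefficient (n+2)(n+1) a_{n+2} at x^n;
-4 x y'(x) has coefficient -4 n a_n at x^n (shift);
5 y(x) has coefficient 5 a_n at x^n.
Matching x^n: (n+2)(n+1) a_{n+2} + (-4n + 5) a_n = 0.
Thus a_{n+2} = (4n - 5) / ((n+1)(n+2)) * a_n.

Check with a_0 = -1, a_1 = 1 (apply the recurrence for n = 0, 1, 2, 3): a_0 = -1, a_1 = 1, a_2 = 5/2, a_3 = -1/6, a_4 = 5/8, a_5 = -7/120.

a_(n+2) = (4n - 5) / ((n+1)(n+2)) * a_n; check: a_0 = -1, a_1 = 1, a_2 = 5/2, a_3 = -1/6, a_4 = 5/8, a_5 = -7/120
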